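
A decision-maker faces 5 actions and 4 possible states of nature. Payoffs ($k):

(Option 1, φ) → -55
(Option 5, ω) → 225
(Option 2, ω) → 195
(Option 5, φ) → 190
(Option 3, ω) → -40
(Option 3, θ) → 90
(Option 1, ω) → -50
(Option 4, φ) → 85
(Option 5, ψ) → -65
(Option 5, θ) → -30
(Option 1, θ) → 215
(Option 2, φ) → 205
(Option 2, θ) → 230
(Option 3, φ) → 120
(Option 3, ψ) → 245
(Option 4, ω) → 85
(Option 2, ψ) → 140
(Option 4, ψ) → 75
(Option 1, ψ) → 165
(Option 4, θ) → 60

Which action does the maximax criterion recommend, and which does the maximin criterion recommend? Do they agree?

Row maxima: Option 1=215, Option 2=230, Option 3=245, Option 4=85, Option 5=225
Best best-case = 245 → Option 3.
Row minima: Option 1=-55, Option 2=140, Option 3=-40, Option 4=60, Option 5=-65
Best worst-case = 140 → Option 2.

maximax → Option 3; maximin → Option 2 (disagree)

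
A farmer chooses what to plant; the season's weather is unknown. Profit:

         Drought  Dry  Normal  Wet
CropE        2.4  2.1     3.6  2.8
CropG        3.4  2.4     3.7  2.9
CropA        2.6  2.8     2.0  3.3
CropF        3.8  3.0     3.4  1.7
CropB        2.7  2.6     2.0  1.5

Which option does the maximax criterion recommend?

Row maxima: CropE=3.6, CropG=3.7, CropA=3.3, CropF=3.8, CropB=2.7
Best best-case = 3.8 → CropF.

CropF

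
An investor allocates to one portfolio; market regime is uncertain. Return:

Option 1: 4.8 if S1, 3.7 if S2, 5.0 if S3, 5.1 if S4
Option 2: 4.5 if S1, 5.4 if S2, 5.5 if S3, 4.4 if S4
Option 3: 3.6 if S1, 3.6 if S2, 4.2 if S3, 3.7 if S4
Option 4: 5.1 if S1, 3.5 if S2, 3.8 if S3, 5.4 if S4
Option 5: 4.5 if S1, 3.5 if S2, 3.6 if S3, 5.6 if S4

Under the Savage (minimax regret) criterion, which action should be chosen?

Column bests: S1=5.1, S2=5.4, S3=5.5, S4=5.6.
Option 1 regrets: 0.3, 1.7, 0.5, 0.5 → max 1.7
Option 2 regrets: 0.6, 0.0, 0.0, 1.2 → max 1.2
Option 3 regrets: 1.5, 1.8, 1.3, 1.9 → max 1.9
Option 4 regrets: 0.0, 1.9, 1.7, 0.2 → max 1.9
Option 5 regrets: 0.6, 1.9, 1.9, 0.0 → max 1.9
Smallest max regret = 1.2 → Option 2.

Option 2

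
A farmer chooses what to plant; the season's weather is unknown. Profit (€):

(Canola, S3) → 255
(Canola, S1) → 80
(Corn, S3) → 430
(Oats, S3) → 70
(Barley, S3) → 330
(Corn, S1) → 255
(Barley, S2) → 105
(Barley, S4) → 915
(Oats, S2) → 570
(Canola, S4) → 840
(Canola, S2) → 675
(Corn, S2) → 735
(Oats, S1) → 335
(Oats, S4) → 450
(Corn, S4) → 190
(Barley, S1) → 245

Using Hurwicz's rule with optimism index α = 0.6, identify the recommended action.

Barley

Canola: 0.6·840 + 0.4·80 = 536
Corn: 0.6·735 + 0.4·190 = 517
Oats: 0.6·570 + 0.4·70 = 370
Barley: 0.6·915 + 0.4·105 = 591
Highest Hurwicz score = 591 → Barley.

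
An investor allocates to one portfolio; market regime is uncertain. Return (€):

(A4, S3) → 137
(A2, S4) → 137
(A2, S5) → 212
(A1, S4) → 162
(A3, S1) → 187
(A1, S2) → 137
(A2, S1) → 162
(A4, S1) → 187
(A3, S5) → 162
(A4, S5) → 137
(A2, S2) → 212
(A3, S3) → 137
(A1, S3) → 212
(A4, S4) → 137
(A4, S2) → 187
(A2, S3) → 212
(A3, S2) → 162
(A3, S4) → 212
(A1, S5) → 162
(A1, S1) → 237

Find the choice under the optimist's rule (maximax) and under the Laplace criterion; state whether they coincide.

maximax → A1; laplace → A2 (disagree)

Row maxima: A1=237, A2=212, A3=212, A4=187
Best best-case = 237 → A1.
Row averages: A1=182, A2=187, A3=172, A4=157
Highest average = 187 → A2.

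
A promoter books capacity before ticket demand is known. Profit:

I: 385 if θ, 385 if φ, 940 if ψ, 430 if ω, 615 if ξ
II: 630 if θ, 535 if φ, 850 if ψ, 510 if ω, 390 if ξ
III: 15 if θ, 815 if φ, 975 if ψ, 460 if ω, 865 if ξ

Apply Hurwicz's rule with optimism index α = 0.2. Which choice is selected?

I: 0.2·940 + 0.8·385 = 496
II: 0.2·850 + 0.8·390 = 482
III: 0.2·975 + 0.8·15 = 207
Highest Hurwicz score = 496 → I.

I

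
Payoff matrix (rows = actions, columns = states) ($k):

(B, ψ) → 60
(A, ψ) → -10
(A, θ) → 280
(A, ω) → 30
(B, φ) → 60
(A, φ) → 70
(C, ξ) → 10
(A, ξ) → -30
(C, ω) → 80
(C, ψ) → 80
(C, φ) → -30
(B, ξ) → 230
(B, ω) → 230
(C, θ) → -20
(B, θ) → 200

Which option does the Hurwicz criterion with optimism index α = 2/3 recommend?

A

A: 2/3·280 + 1/3·(-30) = 530/3
B: 2/3·230 + 1/3·60 = 520/3
C: 2/3·80 + 1/3·(-30) = 130/3
Highest Hurwicz score = 530/3 → A.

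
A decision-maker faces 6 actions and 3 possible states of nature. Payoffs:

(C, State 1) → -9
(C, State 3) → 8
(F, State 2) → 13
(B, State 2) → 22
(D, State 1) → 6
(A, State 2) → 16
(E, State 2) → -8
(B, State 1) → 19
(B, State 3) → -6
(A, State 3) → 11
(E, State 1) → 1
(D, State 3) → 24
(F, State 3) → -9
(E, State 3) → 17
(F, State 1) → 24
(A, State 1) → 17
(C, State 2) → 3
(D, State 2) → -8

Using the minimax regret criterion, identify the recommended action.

A

Column bests: State 1=24, State 2=22, State 3=24.
A regrets: 7, 6, 13 → max 13
B regrets: 5, 0, 30 → max 30
C regrets: 33, 19, 16 → max 33
D regrets: 18, 30, 0 → max 30
E regrets: 23, 30, 7 → max 30
F regrets: 0, 9, 33 → max 33
Smallest max regret = 13 → A.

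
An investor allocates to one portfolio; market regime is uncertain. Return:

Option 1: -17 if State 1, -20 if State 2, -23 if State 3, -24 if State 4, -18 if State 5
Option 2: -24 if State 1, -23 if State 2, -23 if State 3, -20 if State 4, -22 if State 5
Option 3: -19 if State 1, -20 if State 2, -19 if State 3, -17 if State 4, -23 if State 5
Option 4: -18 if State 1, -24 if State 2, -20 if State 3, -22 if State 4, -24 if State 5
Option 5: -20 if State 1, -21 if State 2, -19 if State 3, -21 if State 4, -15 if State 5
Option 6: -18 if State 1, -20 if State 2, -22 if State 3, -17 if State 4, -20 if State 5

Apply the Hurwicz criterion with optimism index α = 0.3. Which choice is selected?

Option 1: 0.3·(-17) + 0.7·(-24) = -21.9
Option 2: 0.3·(-20) + 0.7·(-24) = -22.8
Option 3: 0.3·(-17) + 0.7·(-23) = -21.2
Option 4: 0.3·(-18) + 0.7·(-24) = -22.2
Option 5: 0.3·(-15) + 0.7·(-21) = -19.2
Option 6: 0.3·(-17) + 0.7·(-22) = -20.5
Highest Hurwicz score = -19.2 → Option 5.

Option 5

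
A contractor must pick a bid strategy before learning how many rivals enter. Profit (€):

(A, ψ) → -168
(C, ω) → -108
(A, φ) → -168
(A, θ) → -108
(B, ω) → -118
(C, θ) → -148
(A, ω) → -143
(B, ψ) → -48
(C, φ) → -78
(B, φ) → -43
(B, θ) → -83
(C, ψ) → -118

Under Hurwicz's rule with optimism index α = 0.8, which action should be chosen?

B

A: 0.8·(-108) + 0.2·(-168) = -120
B: 0.8·(-43) + 0.2·(-118) = -58
C: 0.8·(-78) + 0.2·(-148) = -92
Highest Hurwicz score = -58 → B.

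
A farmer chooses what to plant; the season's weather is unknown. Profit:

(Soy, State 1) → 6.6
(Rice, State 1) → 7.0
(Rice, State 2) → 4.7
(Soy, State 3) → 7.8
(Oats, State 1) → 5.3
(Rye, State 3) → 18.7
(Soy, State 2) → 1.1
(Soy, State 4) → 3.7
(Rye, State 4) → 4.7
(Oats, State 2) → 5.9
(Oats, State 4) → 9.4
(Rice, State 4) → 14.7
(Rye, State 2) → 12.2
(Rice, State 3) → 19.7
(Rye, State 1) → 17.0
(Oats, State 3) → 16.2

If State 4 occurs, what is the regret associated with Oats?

Best payoff under State 4 is 14.7.
Regret = 14.7 − 9.4 = 5.3.

5.3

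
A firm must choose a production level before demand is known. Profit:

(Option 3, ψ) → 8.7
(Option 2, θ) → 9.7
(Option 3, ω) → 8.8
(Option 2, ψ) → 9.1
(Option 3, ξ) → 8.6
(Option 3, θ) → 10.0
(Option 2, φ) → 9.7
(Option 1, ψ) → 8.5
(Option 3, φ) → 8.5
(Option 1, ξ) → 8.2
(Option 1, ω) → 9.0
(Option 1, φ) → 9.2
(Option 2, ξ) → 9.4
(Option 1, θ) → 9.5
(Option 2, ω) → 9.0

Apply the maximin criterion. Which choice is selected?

Option 2

Row minima: Option 1=8.2, Option 2=9.0, Option 3=8.5
Best worst-case = 9.0 → Option 2.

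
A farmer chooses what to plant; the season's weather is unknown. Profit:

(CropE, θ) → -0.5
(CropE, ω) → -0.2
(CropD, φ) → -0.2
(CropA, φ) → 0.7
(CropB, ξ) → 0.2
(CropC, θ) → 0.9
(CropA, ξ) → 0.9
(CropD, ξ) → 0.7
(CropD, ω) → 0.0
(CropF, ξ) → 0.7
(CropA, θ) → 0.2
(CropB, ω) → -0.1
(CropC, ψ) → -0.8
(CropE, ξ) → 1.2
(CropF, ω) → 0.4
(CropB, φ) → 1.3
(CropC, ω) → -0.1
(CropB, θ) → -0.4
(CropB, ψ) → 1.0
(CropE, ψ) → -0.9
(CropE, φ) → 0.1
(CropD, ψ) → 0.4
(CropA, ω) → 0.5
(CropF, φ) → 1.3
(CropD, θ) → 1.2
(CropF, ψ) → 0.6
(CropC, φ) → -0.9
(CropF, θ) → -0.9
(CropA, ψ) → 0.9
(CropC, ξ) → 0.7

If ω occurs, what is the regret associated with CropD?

0.5

Best payoff under ω is 0.5.
Regret = 0.5 − 0.0 = 0.5.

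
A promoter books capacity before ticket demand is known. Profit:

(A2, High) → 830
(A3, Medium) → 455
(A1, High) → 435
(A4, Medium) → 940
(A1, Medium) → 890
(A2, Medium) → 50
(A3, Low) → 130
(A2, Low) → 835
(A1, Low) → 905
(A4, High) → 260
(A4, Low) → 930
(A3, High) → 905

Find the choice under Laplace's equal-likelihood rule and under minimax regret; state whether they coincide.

laplace → A1; minimax regret → A1 (agree)

Row averages: A1=2230/3, A2=1715/3, A3=1490/3, A4=710
Highest average = 2230/3 → A1.
Column bests: Low=930, Medium=940, High=905.
A1 regrets: 25, 50, 470 → max 470
A2 regrets: 95, 890, 75 → max 890
A3 regrets: 800, 485, 0 → max 800
A4 regrets: 0, 0, 645 → max 645
Smallest max regret = 470 → A1.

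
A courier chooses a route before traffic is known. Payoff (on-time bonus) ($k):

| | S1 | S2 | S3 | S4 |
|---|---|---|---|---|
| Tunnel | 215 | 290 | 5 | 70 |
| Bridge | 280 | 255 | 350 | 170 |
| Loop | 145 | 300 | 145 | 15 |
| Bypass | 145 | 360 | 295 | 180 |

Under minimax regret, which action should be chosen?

Column bests: S1=280, S2=360, S3=350, S4=180.
Tunnel regrets: 65, 70, 345, 110 → max 345
Bridge regrets: 0, 105, 0, 10 → max 105
Loop regrets: 135, 60, 205, 165 → max 205
Bypass regrets: 135, 0, 55, 0 → max 135
Smallest max regret = 105 → Bridge.

Bridge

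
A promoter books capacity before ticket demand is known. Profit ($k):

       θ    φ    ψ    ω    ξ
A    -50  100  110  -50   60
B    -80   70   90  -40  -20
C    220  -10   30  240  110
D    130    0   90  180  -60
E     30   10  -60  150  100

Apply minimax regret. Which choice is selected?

C

Column bests: θ=220, φ=100, ψ=110, ω=240, ξ=110.
A regrets: 270, 0, 0, 290, 50 → max 290
B regrets: 300, 30, 20, 280, 130 → max 300
C regrets: 0, 110, 80, 0, 0 → max 110
D regrets: 90, 100, 20, 60, 170 → max 170
E regrets: 190, 90, 170, 90, 10 → max 190
Smallest max regret = 110 → C.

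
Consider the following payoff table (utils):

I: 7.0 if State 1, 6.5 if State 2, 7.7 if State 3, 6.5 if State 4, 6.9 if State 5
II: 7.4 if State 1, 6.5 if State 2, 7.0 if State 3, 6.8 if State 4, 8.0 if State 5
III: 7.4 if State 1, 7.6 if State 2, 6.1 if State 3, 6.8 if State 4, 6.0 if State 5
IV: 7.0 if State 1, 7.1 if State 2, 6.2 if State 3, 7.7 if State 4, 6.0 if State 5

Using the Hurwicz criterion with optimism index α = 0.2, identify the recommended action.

II

I: 0.2·7.7 + 0.8·6.5 = 6.74
II: 0.2·8.0 + 0.8·6.5 = 6.8
III: 0.2·7.6 + 0.8·6.0 = 6.32
IV: 0.2·7.7 + 0.8·6.0 = 6.34
Highest Hurwicz score = 6.8 → II.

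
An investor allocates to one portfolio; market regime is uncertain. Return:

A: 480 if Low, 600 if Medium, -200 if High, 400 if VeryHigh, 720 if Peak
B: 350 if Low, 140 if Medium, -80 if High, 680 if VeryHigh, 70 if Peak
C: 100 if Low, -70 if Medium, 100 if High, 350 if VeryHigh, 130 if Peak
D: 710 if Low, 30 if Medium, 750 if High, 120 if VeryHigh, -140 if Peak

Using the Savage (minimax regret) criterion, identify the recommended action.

Column bests: Low=710, Medium=600, High=750, VeryHigh=680, Peak=720.
A regrets: 230, 0, 950, 280, 0 → max 950
B regrets: 360, 460, 830, 0, 650 → max 830
C regrets: 610, 670, 650, 330, 590 → max 670
D regrets: 0, 570, 0, 560, 860 → max 860
Smallest max regret = 670 → C.

C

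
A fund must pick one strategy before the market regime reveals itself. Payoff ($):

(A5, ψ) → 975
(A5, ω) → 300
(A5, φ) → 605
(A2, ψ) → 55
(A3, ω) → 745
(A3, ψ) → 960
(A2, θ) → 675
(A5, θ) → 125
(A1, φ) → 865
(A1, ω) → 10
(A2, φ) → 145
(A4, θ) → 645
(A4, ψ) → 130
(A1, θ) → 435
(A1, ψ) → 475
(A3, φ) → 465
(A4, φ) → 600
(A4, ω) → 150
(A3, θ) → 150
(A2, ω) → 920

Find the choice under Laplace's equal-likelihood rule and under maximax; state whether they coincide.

Row averages: A1=446.25, A2=448.75, A3=580, A4=381.25, A5=501.25
Highest average = 580 → A3.
Row maxima: A1=865, A2=920, A3=960, A4=645, A5=975
Best best-case = 975 → A5.

laplace → A3; maximax → A5 (disagree)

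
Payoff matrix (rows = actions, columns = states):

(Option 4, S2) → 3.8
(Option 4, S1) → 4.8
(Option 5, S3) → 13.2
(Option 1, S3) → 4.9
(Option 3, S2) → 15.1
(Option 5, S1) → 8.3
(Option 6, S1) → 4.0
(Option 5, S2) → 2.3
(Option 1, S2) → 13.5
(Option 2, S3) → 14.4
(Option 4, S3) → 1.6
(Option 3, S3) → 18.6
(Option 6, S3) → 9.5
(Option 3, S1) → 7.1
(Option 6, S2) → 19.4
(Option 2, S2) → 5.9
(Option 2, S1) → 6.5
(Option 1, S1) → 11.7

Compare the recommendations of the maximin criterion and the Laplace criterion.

maximin → Option 3; laplace → Option 3 (agree)

Row minima: Option 1=4.9, Option 2=5.9, Option 3=7.1, Option 4=1.6, Option 5=2.3, Option 6=4.0
Best worst-case = 7.1 → Option 3.
Row averages: Option 1=301/30, Option 2=134/15, Option 3=13.6, Option 4=3.4, Option 5=119/15, Option 6=329/30
Highest average = 13.6 → Option 3.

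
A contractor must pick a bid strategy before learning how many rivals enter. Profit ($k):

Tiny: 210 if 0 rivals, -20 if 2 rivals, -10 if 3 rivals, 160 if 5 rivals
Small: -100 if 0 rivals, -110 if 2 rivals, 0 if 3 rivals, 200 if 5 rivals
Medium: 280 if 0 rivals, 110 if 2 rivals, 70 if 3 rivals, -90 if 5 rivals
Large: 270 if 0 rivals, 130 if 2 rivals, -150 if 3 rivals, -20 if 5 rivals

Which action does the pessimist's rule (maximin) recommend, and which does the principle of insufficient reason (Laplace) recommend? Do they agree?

maximin → Tiny; laplace → Medium (disagree)

Row minima: Tiny=-20, Small=-110, Medium=-90, Large=-150
Best worst-case = -20 → Tiny.
Row averages: Tiny=85, Small=-2.5, Medium=92.5, Large=57.5
Highest average = 92.5 → Medium.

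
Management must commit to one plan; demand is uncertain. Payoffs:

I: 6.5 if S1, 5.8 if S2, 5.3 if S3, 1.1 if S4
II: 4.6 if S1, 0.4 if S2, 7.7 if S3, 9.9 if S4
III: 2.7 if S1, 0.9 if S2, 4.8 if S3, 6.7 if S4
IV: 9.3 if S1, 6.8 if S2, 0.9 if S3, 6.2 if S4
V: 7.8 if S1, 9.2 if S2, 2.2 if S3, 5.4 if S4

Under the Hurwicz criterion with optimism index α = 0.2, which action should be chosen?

V

I: 0.2·6.5 + 0.8·1.1 = 2.18
II: 0.2·9.9 + 0.8·0.4 = 2.3
III: 0.2·6.7 + 0.8·0.9 = 2.06
IV: 0.2·9.3 + 0.8·0.9 = 2.58
V: 0.2·9.2 + 0.8·2.2 = 3.6
Highest Hurwicz score = 3.6 → V.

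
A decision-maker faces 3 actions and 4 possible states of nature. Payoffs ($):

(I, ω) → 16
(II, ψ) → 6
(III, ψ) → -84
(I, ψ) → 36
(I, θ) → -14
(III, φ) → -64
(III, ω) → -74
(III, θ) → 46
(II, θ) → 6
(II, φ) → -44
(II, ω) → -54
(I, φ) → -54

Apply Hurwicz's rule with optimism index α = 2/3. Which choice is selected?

I: 2/3·36 + 1/3·(-54) = 6
II: 2/3·6 + 1/3·(-54) = -14
III: 2/3·46 + 1/3·(-84) = 8/3
Highest Hurwicz score = 6 → I.

I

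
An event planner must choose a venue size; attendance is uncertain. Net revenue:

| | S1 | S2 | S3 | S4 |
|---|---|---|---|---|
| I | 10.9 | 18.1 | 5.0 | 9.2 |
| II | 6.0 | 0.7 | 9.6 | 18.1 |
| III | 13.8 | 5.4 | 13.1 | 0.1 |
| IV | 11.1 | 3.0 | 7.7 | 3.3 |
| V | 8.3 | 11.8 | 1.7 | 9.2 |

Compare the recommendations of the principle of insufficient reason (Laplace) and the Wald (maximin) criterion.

laplace → I; maximin → I (agree)

Row averages: I=10.8, II=8.6, III=8.1, IV=6.275, V=7.75
Highest average = 10.8 → I.
Row minima: I=5.0, II=0.7, III=0.1, IV=3.0, V=1.7
Best worst-case = 5.0 → I.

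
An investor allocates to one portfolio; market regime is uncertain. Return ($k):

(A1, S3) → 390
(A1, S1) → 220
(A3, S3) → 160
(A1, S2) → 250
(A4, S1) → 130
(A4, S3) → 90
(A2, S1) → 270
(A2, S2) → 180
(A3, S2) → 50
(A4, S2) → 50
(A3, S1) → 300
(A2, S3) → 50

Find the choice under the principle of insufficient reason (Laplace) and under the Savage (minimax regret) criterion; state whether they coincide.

laplace → A1; minimax regret → A1 (agree)

Row averages: A1=860/3, A2=500/3, A3=170, A4=90
Highest average = 860/3 → A1.
Column bests: S1=300, S2=250, S3=390.
A1 regrets: 80, 0, 0 → max 80
A2 regrets: 30, 70, 340 → max 340
A3 regrets: 0, 200, 230 → max 230
A4 regrets: 170, 200, 300 → max 300
Smallest max regret = 80 → A1.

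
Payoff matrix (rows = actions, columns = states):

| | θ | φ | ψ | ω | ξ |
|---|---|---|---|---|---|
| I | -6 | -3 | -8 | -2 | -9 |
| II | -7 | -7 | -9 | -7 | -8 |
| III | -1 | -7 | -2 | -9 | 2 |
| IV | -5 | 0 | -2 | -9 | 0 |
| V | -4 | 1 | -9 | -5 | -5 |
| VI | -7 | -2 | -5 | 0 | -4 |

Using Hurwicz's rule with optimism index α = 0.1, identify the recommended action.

I: 0.1·(-2) + 0.9·(-9) = -8.3
II: 0.1·(-7) + 0.9·(-9) = -8.8
III: 0.1·2 + 0.9·(-9) = -7.9
IV: 0.1·0 + 0.9·(-9) = -8.1
V: 0.1·1 + 0.9·(-9) = -8
VI: 0.1·0 + 0.9·(-7) = -6.3
Highest Hurwicz score = -6.3 → VI.

VI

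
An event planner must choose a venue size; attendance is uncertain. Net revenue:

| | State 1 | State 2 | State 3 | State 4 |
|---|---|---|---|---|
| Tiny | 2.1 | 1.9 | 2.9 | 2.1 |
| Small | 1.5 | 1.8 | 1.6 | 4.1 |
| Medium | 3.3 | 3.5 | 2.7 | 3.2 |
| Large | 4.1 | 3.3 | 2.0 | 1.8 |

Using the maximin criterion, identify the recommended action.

Row minima: Tiny=1.9, Small=1.5, Medium=2.7, Large=1.8
Best worst-case = 2.7 → Medium.

Medium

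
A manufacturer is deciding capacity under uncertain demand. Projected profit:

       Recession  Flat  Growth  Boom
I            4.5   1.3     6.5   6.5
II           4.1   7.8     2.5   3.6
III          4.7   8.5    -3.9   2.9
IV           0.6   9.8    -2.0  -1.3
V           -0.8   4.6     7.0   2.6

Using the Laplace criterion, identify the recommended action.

I

Row averages: I=4.7, II=4.5, III=3.05, IV=1.775, V=3.35
Highest average = 4.7 → I.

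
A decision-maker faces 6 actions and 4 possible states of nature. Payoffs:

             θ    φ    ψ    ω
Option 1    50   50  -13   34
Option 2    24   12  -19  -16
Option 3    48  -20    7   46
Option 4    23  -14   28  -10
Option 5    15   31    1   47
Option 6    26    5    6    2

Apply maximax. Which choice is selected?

Row maxima: Option 1=50, Option 2=24, Option 3=48, Option 4=28, Option 5=47, Option 6=26
Best best-case = 50 → Option 1.

Option 1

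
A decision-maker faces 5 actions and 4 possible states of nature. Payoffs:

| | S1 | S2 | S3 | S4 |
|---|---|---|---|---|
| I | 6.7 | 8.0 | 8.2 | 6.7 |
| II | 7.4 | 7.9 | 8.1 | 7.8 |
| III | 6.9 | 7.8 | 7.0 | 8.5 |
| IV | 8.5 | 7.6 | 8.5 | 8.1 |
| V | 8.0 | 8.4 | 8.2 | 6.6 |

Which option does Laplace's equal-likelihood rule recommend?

IV

Row averages: I=7.4, II=7.8, III=7.55, IV=8.175, V=7.8
Highest average = 8.175 → IV.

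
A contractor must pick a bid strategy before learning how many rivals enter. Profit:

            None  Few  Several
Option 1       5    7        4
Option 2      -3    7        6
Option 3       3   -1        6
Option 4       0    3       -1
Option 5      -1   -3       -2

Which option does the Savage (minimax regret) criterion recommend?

Option 1

Column bests: None=5, Few=7, Several=6.
Option 1 regrets: 0, 0, 2 → max 2
Option 2 regrets: 8, 0, 0 → max 8
Option 3 regrets: 2, 8, 0 → max 8
Option 4 regrets: 5, 4, 7 → max 7
Option 5 regrets: 6, 10, 8 → max 10
Smallest max regret = 2 → Option 1.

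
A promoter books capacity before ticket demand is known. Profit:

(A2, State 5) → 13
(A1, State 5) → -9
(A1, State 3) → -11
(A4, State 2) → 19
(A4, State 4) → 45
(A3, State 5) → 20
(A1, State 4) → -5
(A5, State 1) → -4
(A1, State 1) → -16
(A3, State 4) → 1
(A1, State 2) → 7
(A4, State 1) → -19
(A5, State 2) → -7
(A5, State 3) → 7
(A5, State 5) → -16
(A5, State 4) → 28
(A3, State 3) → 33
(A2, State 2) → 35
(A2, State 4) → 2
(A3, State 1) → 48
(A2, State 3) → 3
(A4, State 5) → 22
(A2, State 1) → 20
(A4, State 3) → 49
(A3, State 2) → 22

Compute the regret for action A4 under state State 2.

16

Best payoff under State 2 is 35.
Regret = 35 − 19 = 16.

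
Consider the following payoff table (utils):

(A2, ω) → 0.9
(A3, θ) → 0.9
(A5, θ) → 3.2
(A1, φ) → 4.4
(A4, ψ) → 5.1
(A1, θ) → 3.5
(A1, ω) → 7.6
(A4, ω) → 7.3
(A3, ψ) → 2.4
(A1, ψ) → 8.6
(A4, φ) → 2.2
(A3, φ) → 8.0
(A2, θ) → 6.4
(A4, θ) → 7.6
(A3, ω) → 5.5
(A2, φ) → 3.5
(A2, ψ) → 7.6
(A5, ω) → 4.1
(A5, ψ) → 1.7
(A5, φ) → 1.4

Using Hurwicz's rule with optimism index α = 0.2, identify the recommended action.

A1: 0.2·8.6 + 0.8·3.5 = 4.52
A2: 0.2·7.6 + 0.8·0.9 = 2.24
A3: 0.2·8.0 + 0.8·0.9 = 2.32
A4: 0.2·7.6 + 0.8·2.2 = 3.28
A5: 0.2·4.1 + 0.8·1.4 = 1.94
Highest Hurwicz score = 4.52 → A1.

A1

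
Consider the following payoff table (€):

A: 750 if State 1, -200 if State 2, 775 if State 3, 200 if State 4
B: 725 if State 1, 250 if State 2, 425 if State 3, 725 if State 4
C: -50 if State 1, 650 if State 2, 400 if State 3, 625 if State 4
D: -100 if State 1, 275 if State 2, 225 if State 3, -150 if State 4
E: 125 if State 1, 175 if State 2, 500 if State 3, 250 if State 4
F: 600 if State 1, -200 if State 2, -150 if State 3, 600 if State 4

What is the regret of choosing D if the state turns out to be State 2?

Best payoff under State 2 is 650.
Regret = 650 − 275 = 375.

375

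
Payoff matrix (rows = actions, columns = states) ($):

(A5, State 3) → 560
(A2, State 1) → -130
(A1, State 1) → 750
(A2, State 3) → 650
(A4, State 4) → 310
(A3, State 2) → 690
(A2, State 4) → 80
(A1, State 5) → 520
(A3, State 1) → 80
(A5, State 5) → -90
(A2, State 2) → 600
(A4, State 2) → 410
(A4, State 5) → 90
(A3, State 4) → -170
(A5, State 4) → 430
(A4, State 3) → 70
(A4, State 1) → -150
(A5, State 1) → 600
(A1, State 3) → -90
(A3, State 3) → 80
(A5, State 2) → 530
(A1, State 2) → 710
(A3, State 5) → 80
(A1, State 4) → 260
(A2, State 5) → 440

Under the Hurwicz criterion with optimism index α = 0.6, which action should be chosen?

A1: 0.6·750 + 0.4·(-90) = 414
A2: 0.6·650 + 0.4·(-130) = 338
A3: 0.6·690 + 0.4·(-170) = 346
A4: 0.6·410 + 0.4·(-150) = 186
A5: 0.6·600 + 0.4·(-90) = 324
Highest Hurwicz score = 414 → A1.

A1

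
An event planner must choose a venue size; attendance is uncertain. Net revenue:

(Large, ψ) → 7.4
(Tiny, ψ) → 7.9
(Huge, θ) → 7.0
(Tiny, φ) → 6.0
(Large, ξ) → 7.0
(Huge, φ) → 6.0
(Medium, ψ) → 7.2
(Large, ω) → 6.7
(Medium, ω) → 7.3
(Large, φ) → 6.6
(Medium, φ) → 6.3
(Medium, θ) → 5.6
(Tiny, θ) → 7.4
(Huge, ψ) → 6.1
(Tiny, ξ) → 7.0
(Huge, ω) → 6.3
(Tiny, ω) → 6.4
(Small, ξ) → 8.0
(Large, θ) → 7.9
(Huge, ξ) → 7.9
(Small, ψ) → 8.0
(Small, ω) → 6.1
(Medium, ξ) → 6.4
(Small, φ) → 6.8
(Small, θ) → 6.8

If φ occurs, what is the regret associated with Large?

Best payoff under φ is 6.8.
Regret = 6.8 − 6.6 = 0.2.

0.2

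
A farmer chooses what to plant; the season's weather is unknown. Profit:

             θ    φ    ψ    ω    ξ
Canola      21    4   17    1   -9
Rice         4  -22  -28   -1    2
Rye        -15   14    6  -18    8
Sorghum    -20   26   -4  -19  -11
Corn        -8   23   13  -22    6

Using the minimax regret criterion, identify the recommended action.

Canola

Column bests: θ=21, φ=26, ψ=17, ω=1, ξ=8.
Canola regrets: 0, 22, 0, 0, 17 → max 22
Rice regrets: 17, 48, 45, 2, 6 → max 48
Rye regrets: 36, 12, 11, 19, 0 → max 36
Sorghum regrets: 41, 0, 21, 20, 19 → max 41
Corn regrets: 29, 3, 4, 23, 2 → max 29
Smallest max regret = 22 → Canola.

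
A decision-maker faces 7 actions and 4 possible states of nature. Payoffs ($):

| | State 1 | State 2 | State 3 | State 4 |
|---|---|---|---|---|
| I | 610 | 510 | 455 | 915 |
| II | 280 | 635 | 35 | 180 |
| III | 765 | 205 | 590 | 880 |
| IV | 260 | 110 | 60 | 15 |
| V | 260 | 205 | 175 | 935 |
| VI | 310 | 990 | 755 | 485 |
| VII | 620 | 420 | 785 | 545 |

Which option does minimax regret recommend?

VI

Column bests: State 1=765, State 2=990, State 3=785, State 4=935.
I regrets: 155, 480, 330, 20 → max 480
II regrets: 485, 355, 750, 755 → max 755
III regrets: 0, 785, 195, 55 → max 785
IV regrets: 505, 880, 725, 920 → max 920
V regrets: 505, 785, 610, 0 → max 785
VI regrets: 455, 0, 30, 450 → max 455
VII regrets: 145, 570, 0, 390 → max 570
Smallest max regret = 455 → VI.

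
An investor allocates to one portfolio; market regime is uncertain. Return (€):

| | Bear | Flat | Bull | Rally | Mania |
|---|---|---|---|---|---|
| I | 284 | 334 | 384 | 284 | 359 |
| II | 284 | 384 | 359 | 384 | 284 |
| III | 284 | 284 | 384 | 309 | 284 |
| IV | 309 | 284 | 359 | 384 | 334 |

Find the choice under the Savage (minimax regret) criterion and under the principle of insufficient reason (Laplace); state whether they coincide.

minimax regret → II; laplace → II (agree)

Column bests: Bear=309, Flat=384, Bull=384, Rally=384, Mania=359.
I regrets: 25, 50, 0, 100, 0 → max 100
II regrets: 25, 0, 25, 0, 75 → max 75
III regrets: 25, 100, 0, 75, 75 → max 100
IV regrets: 0, 100, 25, 0, 25 → max 100
Smallest max regret = 75 → II.
Row averages: I=329, II=339, III=309, IV=334
Highest average = 339 → II.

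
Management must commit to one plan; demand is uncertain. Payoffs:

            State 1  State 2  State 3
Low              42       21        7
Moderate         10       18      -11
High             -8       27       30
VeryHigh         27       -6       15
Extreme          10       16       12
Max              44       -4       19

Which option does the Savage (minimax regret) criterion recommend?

Column bests: State 1=44, State 2=27, State 3=30.
Low regrets: 2, 6, 23 → max 23
Moderate regrets: 34, 9, 41 → max 41
High regrets: 52, 0, 0 → max 52
VeryHigh regrets: 17, 33, 15 → max 33
Extreme regrets: 34, 11, 18 → max 34
Max regrets: 0, 31, 11 → max 31
Smallest max regret = 23 → Low.

Low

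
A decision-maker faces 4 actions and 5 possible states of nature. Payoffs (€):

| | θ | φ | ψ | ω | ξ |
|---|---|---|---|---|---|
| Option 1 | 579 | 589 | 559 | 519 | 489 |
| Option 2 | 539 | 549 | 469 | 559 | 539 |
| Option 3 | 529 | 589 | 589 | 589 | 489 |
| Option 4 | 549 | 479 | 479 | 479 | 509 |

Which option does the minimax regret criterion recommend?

Option 3

Column bests: θ=579, φ=589, ψ=589, ω=589, ξ=539.
Option 1 regrets: 0, 0, 30, 70, 50 → max 70
Option 2 regrets: 40, 40, 120, 30, 0 → max 120
Option 3 regrets: 50, 0, 0, 0, 50 → max 50
Option 4 regrets: 30, 110, 110, 110, 30 → max 110
Smallest max regret = 50 → Option 3.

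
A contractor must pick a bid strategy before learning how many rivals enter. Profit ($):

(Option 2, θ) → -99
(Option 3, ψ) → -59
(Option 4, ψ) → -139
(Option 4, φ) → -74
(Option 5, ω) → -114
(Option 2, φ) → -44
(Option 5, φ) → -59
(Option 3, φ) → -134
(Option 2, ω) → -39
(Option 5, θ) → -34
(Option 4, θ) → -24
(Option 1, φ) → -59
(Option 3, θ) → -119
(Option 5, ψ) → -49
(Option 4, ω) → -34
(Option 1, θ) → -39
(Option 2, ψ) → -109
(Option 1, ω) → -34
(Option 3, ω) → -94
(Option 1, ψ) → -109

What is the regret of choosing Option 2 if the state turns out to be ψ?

Best payoff under ψ is -49.
Regret = -49 − (-109) = 60.

60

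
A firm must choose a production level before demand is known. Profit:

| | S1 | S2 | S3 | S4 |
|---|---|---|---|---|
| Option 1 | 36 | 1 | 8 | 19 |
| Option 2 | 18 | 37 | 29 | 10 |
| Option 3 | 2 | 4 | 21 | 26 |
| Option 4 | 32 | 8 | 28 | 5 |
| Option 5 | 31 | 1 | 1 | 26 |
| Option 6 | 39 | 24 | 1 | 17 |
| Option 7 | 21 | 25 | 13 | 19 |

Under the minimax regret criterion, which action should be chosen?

Option 7

Column bests: S1=39, S2=37, S3=29, S4=26.
Option 1 regrets: 3, 36, 21, 7 → max 36
Option 2 regrets: 21, 0, 0, 16 → max 21
Option 3 regrets: 37, 33, 8, 0 → max 37
Option 4 regrets: 7, 29, 1, 21 → max 29
Option 5 regrets: 8, 36, 28, 0 → max 36
Option 6 regrets: 0, 13, 28, 9 → max 28
Option 7 regrets: 18, 12, 16, 7 → max 18
Smallest max regret = 18 → Option 7.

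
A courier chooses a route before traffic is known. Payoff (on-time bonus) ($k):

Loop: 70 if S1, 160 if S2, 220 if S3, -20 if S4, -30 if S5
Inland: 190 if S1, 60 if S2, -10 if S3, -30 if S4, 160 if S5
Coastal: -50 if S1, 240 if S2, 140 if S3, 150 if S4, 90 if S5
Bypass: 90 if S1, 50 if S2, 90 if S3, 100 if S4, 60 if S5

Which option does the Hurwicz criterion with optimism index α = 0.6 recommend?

Coastal

Loop: 0.6·220 + 0.4·(-30) = 120
Inland: 0.6·190 + 0.4·(-30) = 102
Coastal: 0.6·240 + 0.4·(-50) = 124
Bypass: 0.6·100 + 0.4·50 = 80
Highest Hurwicz score = 124 → Coastal.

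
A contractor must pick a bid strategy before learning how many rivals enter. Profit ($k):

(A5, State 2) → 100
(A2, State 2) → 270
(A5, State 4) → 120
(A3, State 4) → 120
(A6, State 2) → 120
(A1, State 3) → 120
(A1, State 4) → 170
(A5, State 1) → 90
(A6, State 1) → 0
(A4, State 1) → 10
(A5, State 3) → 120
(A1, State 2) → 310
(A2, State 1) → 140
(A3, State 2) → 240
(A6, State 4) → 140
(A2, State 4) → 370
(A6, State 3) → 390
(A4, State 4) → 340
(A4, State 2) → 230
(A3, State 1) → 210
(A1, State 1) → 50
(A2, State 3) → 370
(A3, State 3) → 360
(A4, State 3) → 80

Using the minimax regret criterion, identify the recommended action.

Column bests: State 1=210, State 2=310, State 3=390, State 4=370.
A1 regrets: 160, 0, 270, 200 → max 270
A2 regrets: 70, 40, 20, 0 → max 70
A3 regrets: 0, 70, 30, 250 → max 250
A4 regrets: 200, 80, 310, 30 → max 310
A5 regrets: 120, 210, 270, 250 → max 270
A6 regrets: 210, 190, 0, 230 → max 230
Smallest max regret = 70 → A2.

A2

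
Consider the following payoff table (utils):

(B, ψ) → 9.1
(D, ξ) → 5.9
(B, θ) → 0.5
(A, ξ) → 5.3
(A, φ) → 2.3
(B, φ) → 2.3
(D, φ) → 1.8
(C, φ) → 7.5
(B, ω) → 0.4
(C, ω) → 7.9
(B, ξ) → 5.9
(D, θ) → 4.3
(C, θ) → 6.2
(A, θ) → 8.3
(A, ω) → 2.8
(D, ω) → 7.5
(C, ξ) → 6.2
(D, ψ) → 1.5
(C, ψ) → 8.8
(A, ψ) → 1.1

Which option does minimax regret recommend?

C

Column bests: θ=8.3, φ=7.5, ψ=9.1, ω=7.9, ξ=6.2.
A regrets: 0.0, 5.2, 8.0, 5.1, 0.9 → max 8.0
B regrets: 7.8, 5.2, 0.0, 7.5, 0.3 → max 7.8
C regrets: 2.1, 0.0, 0.3, 0.0, 0.0 → max 2.1
D regrets: 4.0, 5.7, 7.6, 0.4, 0.3 → max 7.6
Smallest max regret = 2.1 → C.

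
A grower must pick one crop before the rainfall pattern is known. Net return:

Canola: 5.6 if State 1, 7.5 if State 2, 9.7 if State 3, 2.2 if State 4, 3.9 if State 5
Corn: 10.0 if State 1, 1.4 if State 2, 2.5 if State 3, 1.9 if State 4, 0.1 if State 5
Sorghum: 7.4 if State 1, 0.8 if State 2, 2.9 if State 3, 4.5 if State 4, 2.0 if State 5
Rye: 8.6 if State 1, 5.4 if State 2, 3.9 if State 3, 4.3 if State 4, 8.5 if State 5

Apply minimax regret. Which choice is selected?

Column bests: State 1=10.0, State 2=7.5, State 3=9.7, State 4=4.5, State 5=8.5.
Canola regrets: 4.4, 0.0, 0.0, 2.3, 4.6 → max 4.6
Corn regrets: 0.0, 6.1, 7.2, 2.6, 8.4 → max 8.4
Sorghum regrets: 2.6, 6.7, 6.8, 0.0, 6.5 → max 6.8
Rye regrets: 1.4, 2.1, 5.8, 0.2, 0.0 → max 5.8
Smallest max regret = 4.6 → Canola.

Canola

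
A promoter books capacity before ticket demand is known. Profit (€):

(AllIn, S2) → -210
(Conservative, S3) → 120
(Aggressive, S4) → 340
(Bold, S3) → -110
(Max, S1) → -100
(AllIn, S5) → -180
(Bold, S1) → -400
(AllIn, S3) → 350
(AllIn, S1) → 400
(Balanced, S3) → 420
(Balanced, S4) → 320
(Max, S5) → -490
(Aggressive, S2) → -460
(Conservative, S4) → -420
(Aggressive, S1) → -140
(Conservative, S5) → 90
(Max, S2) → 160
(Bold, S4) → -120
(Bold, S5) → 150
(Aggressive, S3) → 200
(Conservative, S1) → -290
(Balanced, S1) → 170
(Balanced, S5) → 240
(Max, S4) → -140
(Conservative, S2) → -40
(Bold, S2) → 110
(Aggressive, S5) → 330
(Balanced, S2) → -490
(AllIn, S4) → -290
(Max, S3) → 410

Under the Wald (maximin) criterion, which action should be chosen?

AllIn

Row minima: Conservative=-420, Balanced=-490, Aggressive=-460, Bold=-400, AllIn=-290, Max=-490
Best worst-case = -290 → AllIn.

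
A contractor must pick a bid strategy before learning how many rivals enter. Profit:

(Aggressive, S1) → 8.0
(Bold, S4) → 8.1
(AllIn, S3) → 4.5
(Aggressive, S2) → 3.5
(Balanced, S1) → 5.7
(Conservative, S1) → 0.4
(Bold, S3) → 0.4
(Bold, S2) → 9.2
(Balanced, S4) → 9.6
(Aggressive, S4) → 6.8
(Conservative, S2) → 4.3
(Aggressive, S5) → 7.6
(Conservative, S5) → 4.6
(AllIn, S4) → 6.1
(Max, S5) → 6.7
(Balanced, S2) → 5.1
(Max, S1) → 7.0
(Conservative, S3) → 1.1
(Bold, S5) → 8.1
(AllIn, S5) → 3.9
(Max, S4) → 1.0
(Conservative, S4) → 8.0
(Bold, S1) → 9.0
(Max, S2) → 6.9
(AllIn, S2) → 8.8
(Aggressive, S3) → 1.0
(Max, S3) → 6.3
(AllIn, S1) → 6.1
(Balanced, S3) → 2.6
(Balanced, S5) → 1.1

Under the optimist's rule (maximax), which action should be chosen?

Row maxima: Conservative=8.0, Balanced=9.6, Aggressive=8.0, Bold=9.2, AllIn=8.8, Max=7.0
Best best-case = 9.6 → Balanced.

Balanced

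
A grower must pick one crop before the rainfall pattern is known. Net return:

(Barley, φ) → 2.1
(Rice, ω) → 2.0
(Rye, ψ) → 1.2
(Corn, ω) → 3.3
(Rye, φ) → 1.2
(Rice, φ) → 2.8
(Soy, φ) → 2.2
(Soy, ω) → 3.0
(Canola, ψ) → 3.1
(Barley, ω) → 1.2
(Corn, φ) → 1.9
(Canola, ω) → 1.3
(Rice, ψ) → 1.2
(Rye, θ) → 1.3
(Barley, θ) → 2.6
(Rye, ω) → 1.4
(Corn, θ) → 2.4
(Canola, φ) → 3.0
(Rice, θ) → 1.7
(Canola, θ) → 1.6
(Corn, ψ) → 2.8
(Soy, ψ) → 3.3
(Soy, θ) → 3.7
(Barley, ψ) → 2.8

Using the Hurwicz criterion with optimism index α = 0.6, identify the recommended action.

Soy

Barley: 0.6·2.8 + 0.4·1.2 = 2.16
Canola: 0.6·3.1 + 0.4·1.3 = 2.38
Rice: 0.6·2.8 + 0.4·1.2 = 2.16
Corn: 0.6·3.3 + 0.4·1.9 = 2.74
Soy: 0.6·3.7 + 0.4·2.2 = 3.1
Rye: 0.6·1.4 + 0.4·1.2 = 1.32
Highest Hurwicz score = 3.1 → Soy.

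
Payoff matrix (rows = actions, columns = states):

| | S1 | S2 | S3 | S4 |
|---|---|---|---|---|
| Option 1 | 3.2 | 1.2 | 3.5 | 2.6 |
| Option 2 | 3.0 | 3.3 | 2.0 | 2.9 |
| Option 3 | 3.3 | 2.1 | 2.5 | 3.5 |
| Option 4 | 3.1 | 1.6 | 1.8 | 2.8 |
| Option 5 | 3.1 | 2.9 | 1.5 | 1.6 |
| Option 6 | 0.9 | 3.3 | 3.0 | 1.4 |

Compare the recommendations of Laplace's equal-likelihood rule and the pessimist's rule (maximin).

Row averages: Option 1=2.625, Option 2=2.8, Option 3=2.85, Option 4=2.325, Option 5=2.275, Option 6=2.15
Highest average = 2.85 → Option 3.
Row minima: Option 1=1.2, Option 2=2.0, Option 3=2.1, Option 4=1.6, Option 5=1.5, Option 6=0.9
Best worst-case = 2.1 → Option 3.

laplace → Option 3; maximin → Option 3 (agree)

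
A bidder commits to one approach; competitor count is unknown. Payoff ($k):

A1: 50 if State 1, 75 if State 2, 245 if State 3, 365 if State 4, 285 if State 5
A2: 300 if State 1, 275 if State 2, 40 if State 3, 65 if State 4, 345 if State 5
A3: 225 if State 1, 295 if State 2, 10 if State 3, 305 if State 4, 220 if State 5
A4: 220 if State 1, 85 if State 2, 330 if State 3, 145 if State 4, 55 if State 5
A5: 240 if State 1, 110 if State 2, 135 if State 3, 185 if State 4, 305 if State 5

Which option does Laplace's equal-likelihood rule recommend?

Row averages: A1=204, A2=205, A3=211, A4=167, A5=195
Highest average = 211 → A3.

A3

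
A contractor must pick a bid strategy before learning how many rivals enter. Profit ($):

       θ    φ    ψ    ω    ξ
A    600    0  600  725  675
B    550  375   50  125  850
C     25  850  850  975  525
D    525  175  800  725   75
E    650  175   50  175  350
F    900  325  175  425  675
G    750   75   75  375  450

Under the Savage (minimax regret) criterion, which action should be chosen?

Column bests: θ=900, φ=850, ψ=850, ω=975, ξ=850.
A regrets: 300, 850, 250, 250, 175 → max 850
B regrets: 350, 475, 800, 850, 0 → max 850
C regrets: 875, 0, 0, 0, 325 → max 875
D regrets: 375, 675, 50, 250, 775 → max 775
E regrets: 250, 675, 800, 800, 500 → max 800
F regrets: 0, 525, 675, 550, 175 → max 675
G regrets: 150, 775, 775, 600, 400 → max 775
Smallest max regret = 675 → F.

F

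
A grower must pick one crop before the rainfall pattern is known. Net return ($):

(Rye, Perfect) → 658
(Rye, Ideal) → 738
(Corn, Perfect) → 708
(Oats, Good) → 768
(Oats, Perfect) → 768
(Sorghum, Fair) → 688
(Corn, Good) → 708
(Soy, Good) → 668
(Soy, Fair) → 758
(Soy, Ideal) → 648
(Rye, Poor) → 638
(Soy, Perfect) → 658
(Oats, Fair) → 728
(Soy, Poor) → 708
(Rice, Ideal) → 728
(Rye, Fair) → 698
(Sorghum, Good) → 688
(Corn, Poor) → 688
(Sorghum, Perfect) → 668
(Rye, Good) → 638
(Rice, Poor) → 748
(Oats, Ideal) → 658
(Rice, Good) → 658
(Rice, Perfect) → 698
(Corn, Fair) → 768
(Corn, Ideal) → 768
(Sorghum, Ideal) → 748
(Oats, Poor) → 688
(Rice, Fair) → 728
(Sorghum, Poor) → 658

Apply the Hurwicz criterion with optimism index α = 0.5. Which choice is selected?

Oats: 0.5·768 + 0.5·658 = 713
Rye: 0.5·738 + 0.5·638 = 688
Corn: 0.5·768 + 0.5·688 = 728
Soy: 0.5·758 + 0.5·648 = 703
Rice: 0.5·748 + 0.5·658 = 703
Sorghum: 0.5·748 + 0.5·658 = 703
Highest Hurwicz score = 728 → Corn.

Corn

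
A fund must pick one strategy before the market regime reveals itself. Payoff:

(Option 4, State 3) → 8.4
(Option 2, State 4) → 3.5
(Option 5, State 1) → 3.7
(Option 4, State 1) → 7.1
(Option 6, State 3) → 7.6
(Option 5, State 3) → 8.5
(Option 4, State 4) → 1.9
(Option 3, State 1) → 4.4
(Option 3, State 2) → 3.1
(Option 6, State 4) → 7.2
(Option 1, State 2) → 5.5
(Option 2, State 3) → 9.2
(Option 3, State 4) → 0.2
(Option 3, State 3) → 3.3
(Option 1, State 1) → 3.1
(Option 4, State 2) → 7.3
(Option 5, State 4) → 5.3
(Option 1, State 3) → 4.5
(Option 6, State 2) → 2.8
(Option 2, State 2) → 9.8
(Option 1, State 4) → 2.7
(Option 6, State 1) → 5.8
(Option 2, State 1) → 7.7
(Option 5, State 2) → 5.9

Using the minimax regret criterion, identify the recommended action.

Option 2

Column bests: State 1=7.7, State 2=9.8, State 3=9.2, State 4=7.2.
Option 1 regrets: 4.6, 4.3, 4.7, 4.5 → max 4.7
Option 2 regrets: 0.0, 0.0, 0.0, 3.7 → max 3.7
Option 3 regrets: 3.3, 6.7, 5.9, 7.0 → max 7.0
Option 4 regrets: 0.6, 2.5, 0.8, 5.3 → max 5.3
Option 5 regrets: 4.0, 3.9, 0.7, 1.9 → max 4.0
Option 6 regrets: 1.9, 7.0, 1.6, 0.0 → max 7.0
Smallest max regret = 3.7 → Option 2.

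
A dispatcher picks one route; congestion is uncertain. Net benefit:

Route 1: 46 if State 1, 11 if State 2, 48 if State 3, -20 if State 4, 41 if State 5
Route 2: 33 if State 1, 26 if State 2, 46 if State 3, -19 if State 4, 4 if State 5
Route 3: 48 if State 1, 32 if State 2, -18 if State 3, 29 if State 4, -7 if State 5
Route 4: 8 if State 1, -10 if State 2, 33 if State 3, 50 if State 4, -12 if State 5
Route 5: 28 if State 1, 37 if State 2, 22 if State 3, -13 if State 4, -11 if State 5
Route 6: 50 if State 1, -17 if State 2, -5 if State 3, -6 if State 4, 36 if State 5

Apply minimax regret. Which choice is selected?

Column bests: State 1=50, State 2=37, State 3=48, State 4=50, State 5=41.
Route 1 regrets: 4, 26, 0, 70, 0 → max 70
Route 2 regrets: 17, 11, 2, 69, 37 → max 69
Route 3 regrets: 2, 5, 66, 21, 48 → max 66
Route 4 regrets: 42, 47, 15, 0, 53 → max 53
Route 5 regrets: 22, 0, 26, 63, 52 → max 63
Route 6 regrets: 0, 54, 53, 56, 5 → max 56
Smallest max regret = 53 → Route 4.

Route 4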